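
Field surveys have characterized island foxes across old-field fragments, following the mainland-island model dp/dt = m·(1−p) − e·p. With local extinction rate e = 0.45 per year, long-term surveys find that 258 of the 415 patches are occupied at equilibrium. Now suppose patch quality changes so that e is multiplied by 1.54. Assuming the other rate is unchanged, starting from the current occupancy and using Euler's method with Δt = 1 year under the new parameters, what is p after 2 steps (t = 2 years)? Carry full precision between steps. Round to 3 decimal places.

0.536

Observed p* = 258/415 = 0.62169.
Balance m(1−p*) = e·p* gives m = e·p*/(1−p*) = 0.45×0.62169/0.37831 = 0.73949.
Starting from p₀ = 0.62169; update p ← p + (dp/dt)·Δt with the new parameters.
  1  |  dp/dt·Δt = -0.151070  |  p_1 = 0.470617
  2  |  dp/dt·Δt = +0.065336  |  p_2 = 0.535953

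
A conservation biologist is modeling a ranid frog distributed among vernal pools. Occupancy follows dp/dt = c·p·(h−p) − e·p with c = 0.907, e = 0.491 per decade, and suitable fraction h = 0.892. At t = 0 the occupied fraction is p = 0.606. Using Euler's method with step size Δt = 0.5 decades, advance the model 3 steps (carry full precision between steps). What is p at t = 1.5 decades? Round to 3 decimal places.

0.460

Update rule: p ← p + [c·p·(h−p) − e·p]·Δt with Δt = 0.5.
  1  |  dp/dt·Δt = -0.070174  |  p_1 = 0.535826
  2  |  dp/dt·Δt = -0.044996  |  p_2 = 0.490830
  3  |  dp/dt·Δt = -0.031202  |  p_3 = 0.459628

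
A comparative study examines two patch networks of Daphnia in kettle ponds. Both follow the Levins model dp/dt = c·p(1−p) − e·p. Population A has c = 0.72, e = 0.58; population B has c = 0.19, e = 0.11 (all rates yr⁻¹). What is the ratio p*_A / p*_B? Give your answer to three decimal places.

0.462

A: p*_A = 1 − 0.58/0.72 = 0.1944.
B: p*_B = 1 − 0.11/0.19 = 0.4211.
p*_A / p*_B = 0.1944/0.4211 = 0.4618.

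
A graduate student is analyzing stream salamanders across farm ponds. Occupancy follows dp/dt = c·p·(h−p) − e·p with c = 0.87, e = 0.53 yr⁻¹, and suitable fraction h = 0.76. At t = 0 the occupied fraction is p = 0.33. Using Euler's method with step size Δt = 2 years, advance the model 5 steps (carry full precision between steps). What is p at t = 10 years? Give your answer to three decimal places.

0.165

Update rule: p ← p + [c·p·(h−p) − e·p]·Δt with Δt = 2.
  1  |  dp/dt·Δt = -0.102894  |  p_1 = 0.227106
  2  |  dp/dt·Δt = -0.030152  |  p_2 = 0.196954
  3  |  dp/dt·Δt = -0.015816  |  p_3 = 0.181139
  4  |  dp/dt·Δt = -0.009561  |  p_4 = 0.171578
  5  |  dp/dt·Δt = -0.006202  |  p_5 = 0.165376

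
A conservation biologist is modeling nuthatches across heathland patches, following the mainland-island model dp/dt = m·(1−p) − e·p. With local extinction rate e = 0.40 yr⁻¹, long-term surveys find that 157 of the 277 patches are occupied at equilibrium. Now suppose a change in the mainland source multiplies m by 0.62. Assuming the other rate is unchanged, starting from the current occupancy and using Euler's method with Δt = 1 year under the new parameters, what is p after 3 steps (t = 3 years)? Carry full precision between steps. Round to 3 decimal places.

Observed p* = 157/277 = 0.56679.
Balance m(1−p*) = e·p* gives m = e·p*/(1−p*) = 0.40×0.56679/0.43321 = 0.52333.
Starting from p₀ = 0.56679; update p ← p + (dp/dt)·Δt with the new parameters.
p: 0.56679 → 0.48064  (Δp = -0.08615)
p: 0.48064 → 0.45690  (Δp = -0.02374)
p: 0.45690 → 0.45036  (Δp = -0.00654)

0.450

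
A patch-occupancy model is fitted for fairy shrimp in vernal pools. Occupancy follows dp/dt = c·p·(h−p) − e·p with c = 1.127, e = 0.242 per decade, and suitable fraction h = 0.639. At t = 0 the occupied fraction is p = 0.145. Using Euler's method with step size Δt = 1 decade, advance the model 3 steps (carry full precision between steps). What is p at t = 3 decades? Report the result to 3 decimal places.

0.291

Update rule: p ← p + [c·p·(h−p) − e·p]·Δt with Δt = 1.
t = 1: p = 0.14500 + (+0.04564) = 0.19064
t = 2: p = 0.19064 + (+0.05020) = 0.24083
t = 3: p = 0.24083 + (+0.04979) = 0.29062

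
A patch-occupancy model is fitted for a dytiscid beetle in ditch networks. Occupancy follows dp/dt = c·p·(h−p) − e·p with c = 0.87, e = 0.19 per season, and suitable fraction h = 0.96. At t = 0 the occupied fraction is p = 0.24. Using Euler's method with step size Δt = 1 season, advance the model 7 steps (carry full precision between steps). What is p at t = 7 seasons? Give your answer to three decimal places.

0.737

Update rule: p ← p + [c·p·(h−p) − e·p]·Δt with Δt = 1.
p: 0.24000 → 0.34474  (Δp = +0.10474)
p: 0.34474 → 0.46377  (Δp = +0.11903)
p: 0.46377 → 0.57587  (Δp = +0.11210)
p: 0.57587 → 0.65891  (Δp = +0.08304)
p: 0.65891 → 0.70632  (Δp = +0.04741)
p: 0.70632 → 0.72800  (Δp = +0.02169)
p: 0.72800 → 0.73662  (Δp = +0.00862)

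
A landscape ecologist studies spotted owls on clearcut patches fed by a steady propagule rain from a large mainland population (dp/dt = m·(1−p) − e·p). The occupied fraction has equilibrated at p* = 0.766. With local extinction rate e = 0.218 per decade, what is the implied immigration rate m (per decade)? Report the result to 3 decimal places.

0.714

At equilibrium m(1−p*) = e·p*, so m = e·p*/(1−p*).
m = 0.218 × 0.766 / 0.2340 = 0.1670/0.2340 = 0.7136.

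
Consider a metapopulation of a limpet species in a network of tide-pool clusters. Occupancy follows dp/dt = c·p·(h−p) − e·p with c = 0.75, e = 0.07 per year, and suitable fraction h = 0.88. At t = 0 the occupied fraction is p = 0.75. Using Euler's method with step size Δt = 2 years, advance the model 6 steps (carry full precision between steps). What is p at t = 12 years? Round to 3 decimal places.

0.787

Update rule: p ← p + [c·p·(h−p) − e·p]·Δt with Δt = 2.
p: 0.75000 → 0.79125  (Δp = +0.04125)
p: 0.79125 → 0.78581  (Δp = -0.00544)
p: 0.78581 → 0.78682  (Δp = +0.00101)
p: 0.78682 → 0.78664  (Δp = -0.00018)
p: 0.78664 → 0.78667  (Δp = +0.00003)
p: 0.78667 → 0.78667  (Δp = -0.00001)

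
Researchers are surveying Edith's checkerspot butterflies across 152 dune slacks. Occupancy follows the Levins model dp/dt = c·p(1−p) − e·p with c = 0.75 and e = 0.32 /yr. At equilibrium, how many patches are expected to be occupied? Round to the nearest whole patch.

p* = 1 − e/c = 1 − 0.32/0.75 = 0.5733.
Expected occupied patches = N × p* = 152 × 0.5733 = 87.15 ≈ 87.

87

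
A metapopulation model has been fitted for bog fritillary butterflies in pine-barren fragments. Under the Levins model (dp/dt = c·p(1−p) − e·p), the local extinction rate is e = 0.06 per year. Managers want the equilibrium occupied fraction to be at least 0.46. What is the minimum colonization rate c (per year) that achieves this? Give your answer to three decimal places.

p* = 1 − e/c ≥ 0.46 requires e/c ≤ 0.5400, i.e. c ≥ e/0.5400.
c_min = 0.06/0.5400 = 0.1111.

0.111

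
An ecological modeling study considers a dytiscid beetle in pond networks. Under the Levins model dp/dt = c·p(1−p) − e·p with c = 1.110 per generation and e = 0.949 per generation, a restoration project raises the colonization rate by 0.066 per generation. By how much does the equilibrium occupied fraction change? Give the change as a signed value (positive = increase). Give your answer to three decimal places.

0.048

Before: p* = 1 − 0.949/1.110 = 0.1450.
After the change, c = 1.176, e = 0.949, so p* = 1 − 0.949/1.176 = 0.1930.
Δp* = 0.1930 − 0.1450 = +0.0480.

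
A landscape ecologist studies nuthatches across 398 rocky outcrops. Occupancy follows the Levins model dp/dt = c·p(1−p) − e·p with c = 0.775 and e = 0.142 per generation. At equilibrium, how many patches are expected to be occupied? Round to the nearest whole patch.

p* = 1 − e/c = 1 − 0.142/0.775 = 0.8168.
Expected occupied patches = N × p* = 398 × 0.8168 = 325.08 ≈ 325.

325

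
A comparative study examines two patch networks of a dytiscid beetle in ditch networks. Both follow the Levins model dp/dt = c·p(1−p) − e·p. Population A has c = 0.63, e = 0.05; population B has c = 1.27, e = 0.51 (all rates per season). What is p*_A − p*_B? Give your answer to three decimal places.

A: p*_A = 1 − 0.05/0.63 = 0.9206.
B: p*_B = 1 − 0.51/1.27 = 0.5984.
p*_A − p*_B = 0.9206 − 0.5984 = 0.3222.

0.322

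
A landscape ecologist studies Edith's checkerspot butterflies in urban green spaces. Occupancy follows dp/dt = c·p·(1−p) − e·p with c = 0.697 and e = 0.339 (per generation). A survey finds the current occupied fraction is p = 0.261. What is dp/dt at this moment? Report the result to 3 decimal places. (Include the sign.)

0.046

Colonization term: c·p·(1−p) = 0.697×0.261×0.7390 = 0.13444.
Extinction term: e·p = 0.08848.
dp/dt = 0.13444 − 0.08848 = 0.04596.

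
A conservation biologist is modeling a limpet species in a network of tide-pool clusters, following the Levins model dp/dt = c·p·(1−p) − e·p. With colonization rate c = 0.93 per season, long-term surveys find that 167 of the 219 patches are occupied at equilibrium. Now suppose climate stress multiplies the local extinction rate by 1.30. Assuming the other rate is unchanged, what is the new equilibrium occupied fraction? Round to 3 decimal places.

Observed p* = 167/219 = 0.76256.
Balance c(1−p*) = e gives e = 0.93×(1 − 0.76256) = 0.22082.
New p* = 1 − e/c = 1 − 0.28707/0.93000 = 0.69132.

0.691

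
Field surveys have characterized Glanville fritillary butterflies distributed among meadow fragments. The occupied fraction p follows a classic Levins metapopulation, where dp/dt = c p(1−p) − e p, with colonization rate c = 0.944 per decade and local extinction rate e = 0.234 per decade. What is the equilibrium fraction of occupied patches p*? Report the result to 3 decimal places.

0.752

Setting dp/dt = 0 and dividing through by p* gives c·(1−p*) = e.
So p* = 1 − e/c = 1 − 0.234/0.944 = 1 − 0.2479 = 0.7521.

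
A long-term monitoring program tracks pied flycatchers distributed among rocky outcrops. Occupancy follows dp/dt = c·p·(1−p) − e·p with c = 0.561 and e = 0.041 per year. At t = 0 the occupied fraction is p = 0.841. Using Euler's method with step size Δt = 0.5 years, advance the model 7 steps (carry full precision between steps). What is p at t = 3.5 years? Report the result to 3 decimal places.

Update rule: p ← p + [c·p·(1−p) − e·p]·Δt with Δt = 0.5.
  1  |  dp/dt·Δt = +0.020268  |  p_1 = 0.861268
  2  |  dp/dt·Δt = +0.015860  |  p_2 = 0.877127
  3  |  dp/dt·Δt = +0.012250  |  p_3 = 0.889377
  4  |  dp/dt·Δt = +0.009365  |  p_4 = 0.898742
  5  |  dp/dt·Δt = +0.007103  |  p_5 = 0.905845
  6  |  dp/dt·Δt = +0.005354  |  p_6 = 0.911199
  7  |  dp/dt·Δt = +0.004017  |  p_7 = 0.915216

0.915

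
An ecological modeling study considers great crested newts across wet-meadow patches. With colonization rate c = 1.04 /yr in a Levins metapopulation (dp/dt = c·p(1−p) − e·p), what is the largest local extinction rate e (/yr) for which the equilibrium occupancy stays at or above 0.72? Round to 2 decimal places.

1 − e/c ≥ 0.72 ⇒ e ≤ c(1 − 0.72) = 1.04 × 0.2800.
e_max = 0.2912.

0.29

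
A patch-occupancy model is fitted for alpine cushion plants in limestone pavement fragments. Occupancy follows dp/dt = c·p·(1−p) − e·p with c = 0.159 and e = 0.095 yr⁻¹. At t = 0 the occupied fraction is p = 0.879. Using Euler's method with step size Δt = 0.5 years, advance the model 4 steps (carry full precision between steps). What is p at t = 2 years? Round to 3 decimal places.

0.765

Update rule: p ← p + [c·p·(1−p) − e·p]·Δt with Δt = 0.5.
t = 0.5: p = 0.87900 + (-0.03330) = 0.84570
t = 1: p = 0.84570 + (-0.02980) = 0.81591
t = 1.5: p = 0.81591 + (-0.02681) = 0.78909
t = 2: p = 0.78909 + (-0.02425) = 0.76484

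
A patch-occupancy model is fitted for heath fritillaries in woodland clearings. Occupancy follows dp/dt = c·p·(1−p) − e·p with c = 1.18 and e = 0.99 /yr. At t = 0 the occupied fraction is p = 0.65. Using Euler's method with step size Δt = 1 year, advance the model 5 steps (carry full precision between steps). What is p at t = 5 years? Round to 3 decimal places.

0.192

Update rule: p ← p + [c·p·(1−p) − e·p]·Δt with Δt = 1.
step 1: Δp = -0.37505, p = 0.27495
step 2: Δp = -0.03696, p = 0.23799
step 3: Δp = -0.02161, p = 0.21637
step 4: Δp = -0.01413, p = 0.20224
step 5: Δp = -0.00984, p = 0.19240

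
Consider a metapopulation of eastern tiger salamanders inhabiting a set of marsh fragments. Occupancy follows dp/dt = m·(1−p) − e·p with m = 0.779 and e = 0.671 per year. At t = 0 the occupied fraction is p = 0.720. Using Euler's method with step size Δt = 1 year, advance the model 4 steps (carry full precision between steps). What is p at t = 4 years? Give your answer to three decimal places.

Update rule: p ← p + [m·(1−p) − e·p]·Δt with Δt = 1.
t = 1: p = 0.72000 + (-0.26500) = 0.45500
t = 2: p = 0.45500 + (+0.11925) = 0.57425
t = 3: p = 0.57425 + (-0.05366) = 0.52059
t = 4: p = 0.52059 + (+0.02415) = 0.54474

0.545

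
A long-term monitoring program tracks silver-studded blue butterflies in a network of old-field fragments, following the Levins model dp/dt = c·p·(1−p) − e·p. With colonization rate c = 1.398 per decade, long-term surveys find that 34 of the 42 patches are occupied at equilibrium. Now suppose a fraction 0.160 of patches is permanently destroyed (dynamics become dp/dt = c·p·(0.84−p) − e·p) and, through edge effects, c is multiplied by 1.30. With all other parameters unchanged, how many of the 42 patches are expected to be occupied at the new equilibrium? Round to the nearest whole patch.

29

Observed p* = 34/42 = 0.80952.
Balance c(1−p*) = e gives e = 1.398×(1 − 0.80952) = 0.26629.
New p* = 0.84 − e/c = 0.84 − 0.26629/1.81740 = 0.69348.
Expected occupied = 42 × 0.69348 = 29.13 ≈ 29.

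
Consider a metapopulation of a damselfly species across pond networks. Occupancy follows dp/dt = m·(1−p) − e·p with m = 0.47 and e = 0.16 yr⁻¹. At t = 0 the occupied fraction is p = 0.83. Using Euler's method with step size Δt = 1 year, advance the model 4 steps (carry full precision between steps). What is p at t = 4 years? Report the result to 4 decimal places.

Update rule: p ← p + [m·(1−p) − e·p]·Δt with Δt = 1.
step 1: Δp = -0.05290, p = 0.77710
step 2: Δp = -0.01957, p = 0.75753
step 3: Δp = -0.00724, p = 0.75028
step 4: Δp = -0.00268, p = 0.74761

0.7476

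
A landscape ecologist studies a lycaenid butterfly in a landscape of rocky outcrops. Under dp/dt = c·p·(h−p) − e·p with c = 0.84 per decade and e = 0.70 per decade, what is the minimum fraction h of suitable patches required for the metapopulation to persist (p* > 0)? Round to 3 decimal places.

p* = h − e/c is positive only when h > e/c.
h_min = e/c = 0.70/0.84 = 0.8333.

0.833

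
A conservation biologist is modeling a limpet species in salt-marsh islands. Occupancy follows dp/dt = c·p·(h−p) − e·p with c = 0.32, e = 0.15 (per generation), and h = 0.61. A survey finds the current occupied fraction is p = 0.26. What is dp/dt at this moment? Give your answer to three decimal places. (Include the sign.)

Colonization term: c·p·(h−p) = 0.32×0.26×0.3500 = 0.02912.
Extinction term: e·p = 0.03900.
dp/dt = 0.02912 − 0.03900 = -0.00988.

-0.010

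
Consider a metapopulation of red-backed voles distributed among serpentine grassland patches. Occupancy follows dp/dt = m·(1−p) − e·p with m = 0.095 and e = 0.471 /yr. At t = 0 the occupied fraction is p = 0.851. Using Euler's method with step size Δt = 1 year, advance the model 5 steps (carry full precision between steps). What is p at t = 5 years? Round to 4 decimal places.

0.1784

Update rule: p ← p + [m·(1−p) − e·p]·Δt with Δt = 1.
t = 1: p = 0.85100 + (-0.38667) = 0.46433
t = 2: p = 0.46433 + (-0.16781) = 0.29652
t = 3: p = 0.29652 + (-0.07283) = 0.22369
t = 4: p = 0.22369 + (-0.03161) = 0.19208
t = 5: p = 0.19208 + (-0.01372) = 0.17836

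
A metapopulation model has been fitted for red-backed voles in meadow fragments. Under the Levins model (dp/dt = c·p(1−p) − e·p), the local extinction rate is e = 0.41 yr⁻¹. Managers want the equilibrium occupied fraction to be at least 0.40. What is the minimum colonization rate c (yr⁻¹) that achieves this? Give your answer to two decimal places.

0.68

p* = 1 − e/c ≥ 0.40 requires e/c ≤ 0.6000, i.e. c ≥ e/0.6000.
c_min = 0.41/0.6000 = 0.6833.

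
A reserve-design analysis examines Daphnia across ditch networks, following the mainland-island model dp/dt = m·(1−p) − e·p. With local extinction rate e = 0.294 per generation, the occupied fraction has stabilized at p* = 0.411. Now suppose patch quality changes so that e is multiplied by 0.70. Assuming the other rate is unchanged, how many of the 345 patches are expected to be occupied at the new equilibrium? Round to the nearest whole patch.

Balance m(1−p*) = e·p* gives m = e·p*/(1−p*) = 0.294×0.41100/0.58900 = 0.20515.
New p* = m/(m+e) = 0.20515/(0.20515+0.20580) = 0.49921.
Expected occupied = 345 × 0.49921 = 172.23 ≈ 172.

172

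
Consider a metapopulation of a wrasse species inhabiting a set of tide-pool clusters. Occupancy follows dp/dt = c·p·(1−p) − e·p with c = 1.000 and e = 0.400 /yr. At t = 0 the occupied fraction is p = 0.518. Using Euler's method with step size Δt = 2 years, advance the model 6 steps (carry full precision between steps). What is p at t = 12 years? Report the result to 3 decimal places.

0.600

Update rule: p ← p + [c·p·(1−p) − e·p]·Δt with Δt = 2.
step 1: Δp = +0.08495, p = 0.60295
step 2: Δp = -0.00356, p = 0.59939
step 3: Δp = +0.00073, p = 0.60012
step 4: Δp = -0.00015, p = 0.59998
step 5: Δp = +0.00003, p = 0.60000
step 6: Δp = -0.00001, p = 0.60000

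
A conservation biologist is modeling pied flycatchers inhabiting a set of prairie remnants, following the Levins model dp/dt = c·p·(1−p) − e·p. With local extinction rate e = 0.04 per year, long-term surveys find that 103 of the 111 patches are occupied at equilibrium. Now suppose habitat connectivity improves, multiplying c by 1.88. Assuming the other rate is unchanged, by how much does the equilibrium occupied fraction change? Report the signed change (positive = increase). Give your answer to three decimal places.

Observed p* = 103/111 = 0.92793.
Balance c(1−p*) = e gives c = e/(1 − 0.92793) = 0.04/0.07207 = 0.55502.
New p* = 1 − e/c = 1 − 0.04000/1.04344 = 0.96167.
Δp* = 0.96167 − 0.92793 = +0.03374.

0.034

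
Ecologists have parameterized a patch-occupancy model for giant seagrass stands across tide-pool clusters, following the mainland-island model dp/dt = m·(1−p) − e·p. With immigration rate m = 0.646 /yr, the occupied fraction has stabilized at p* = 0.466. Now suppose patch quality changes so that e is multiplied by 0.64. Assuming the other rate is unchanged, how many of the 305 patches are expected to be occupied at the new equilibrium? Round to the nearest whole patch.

176

Balance m(1−p*) = e·p* gives e = m(1−p*)/p* = 0.646×0.53400/0.46600 = 0.74027.
New p* = m/(m+e) = 0.64600/(0.64600+0.47377) = 0.57690.
Expected occupied = 305 × 0.57690 = 175.95 ≈ 176.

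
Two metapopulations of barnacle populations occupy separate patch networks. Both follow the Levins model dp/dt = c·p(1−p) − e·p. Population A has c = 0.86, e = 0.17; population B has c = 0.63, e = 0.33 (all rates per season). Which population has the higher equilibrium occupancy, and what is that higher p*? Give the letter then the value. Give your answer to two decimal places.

A: p*_A = 1 − 0.17/0.86 = 0.8023.
B: p*_B = 1 − 0.33/0.63 = 0.4762.
A is higher at 0.8023.

A, 0.80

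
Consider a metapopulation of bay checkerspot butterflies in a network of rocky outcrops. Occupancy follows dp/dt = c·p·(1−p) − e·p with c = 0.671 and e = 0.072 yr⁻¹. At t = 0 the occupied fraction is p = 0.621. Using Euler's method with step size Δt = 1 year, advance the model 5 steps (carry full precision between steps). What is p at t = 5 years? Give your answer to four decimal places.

Update rule: p ← p + [c·p·(1−p) − e·p]·Δt with Δt = 1.
  1  |  dp/dt·Δt = +0.113214  |  p_1 = 0.734214
  2  |  dp/dt·Δt = +0.078078  |  p_2 = 0.812292
  3  |  dp/dt·Δt = +0.043825  |  p_3 = 0.856117
  4  |  dp/dt·Δt = +0.021014  |  p_4 = 0.877131
  5  |  dp/dt·Δt = +0.009162  |  p_5 = 0.886293

0.8863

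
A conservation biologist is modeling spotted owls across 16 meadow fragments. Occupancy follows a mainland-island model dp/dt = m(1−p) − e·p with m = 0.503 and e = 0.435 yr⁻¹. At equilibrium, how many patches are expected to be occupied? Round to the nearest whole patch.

9

p* = m/(m+e) = 0.503/0.9380 = 0.5362.
Expected occupied patches = N × p* = 16 × 0.5362 = 8.58 ≈ 9.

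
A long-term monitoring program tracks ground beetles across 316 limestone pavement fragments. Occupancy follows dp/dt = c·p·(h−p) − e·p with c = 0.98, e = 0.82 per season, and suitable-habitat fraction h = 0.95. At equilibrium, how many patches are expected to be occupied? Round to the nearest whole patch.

36

p* = h − e/c = 0.95 − 0.8367 = 0.1133.
Expected occupied patches = N × p* = 316 × 0.1133 = 35.79 ≈ 36.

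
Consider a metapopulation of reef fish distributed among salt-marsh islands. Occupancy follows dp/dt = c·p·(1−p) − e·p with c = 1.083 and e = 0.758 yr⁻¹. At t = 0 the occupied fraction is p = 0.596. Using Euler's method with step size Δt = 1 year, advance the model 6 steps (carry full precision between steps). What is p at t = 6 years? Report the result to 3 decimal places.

Update rule: p ← p + [c·p·(1−p) − e·p]·Δt with Δt = 1.
  1  |  dp/dt·Δt = -0.190999  |  p_1 = 0.405001
  2  |  dp/dt·Δt = -0.046015  |  p_2 = 0.358986
  3  |  dp/dt·Δt = -0.022897  |  p_3 = 0.336089
  4  |  dp/dt·Δt = -0.013102  |  p_4 = 0.322987
  5  |  dp/dt·Δt = -0.008008  |  p_5 = 0.314979
  6  |  dp/dt·Δt = -0.005078  |  p_6 = 0.309901

0.310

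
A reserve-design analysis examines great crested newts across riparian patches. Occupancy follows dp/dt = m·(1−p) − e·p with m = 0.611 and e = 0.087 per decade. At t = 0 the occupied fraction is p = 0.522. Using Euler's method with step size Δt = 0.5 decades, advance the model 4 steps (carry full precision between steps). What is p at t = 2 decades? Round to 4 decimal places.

Update rule: p ← p + [m·(1−p) − e·p]·Δt with Δt = 0.5.
t = 0.5: p = 0.52200 + (+0.12332) = 0.64532
t = 1: p = 0.64532 + (+0.08028) = 0.72560
t = 1.5: p = 0.72560 + (+0.05226) = 0.77787
t = 2: p = 0.77787 + (+0.03402) = 0.81189

0.8119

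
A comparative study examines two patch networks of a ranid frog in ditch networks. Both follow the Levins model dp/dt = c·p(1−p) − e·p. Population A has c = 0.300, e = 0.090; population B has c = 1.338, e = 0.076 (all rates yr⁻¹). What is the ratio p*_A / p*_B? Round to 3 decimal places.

A: p*_A = 1 − 0.090/0.300 = 0.7000.
B: p*_B = 1 − 0.076/1.338 = 0.9432.
p*_A / p*_B = 0.7000/0.9432 = 0.7422.

0.742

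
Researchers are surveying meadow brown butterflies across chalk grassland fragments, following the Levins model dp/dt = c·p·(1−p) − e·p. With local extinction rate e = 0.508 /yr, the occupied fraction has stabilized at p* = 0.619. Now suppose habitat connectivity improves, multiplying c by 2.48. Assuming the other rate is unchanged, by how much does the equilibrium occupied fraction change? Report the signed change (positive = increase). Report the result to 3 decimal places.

Balance c(1−p*) = e gives c = e/(1 − 0.61900) = 0.508/0.38100 = 1.33333.
New p* = 1 − e/c = 1 − 0.50800/3.30666 = 0.84637.
Δp* = 0.84637 − 0.61900 = +0.22737.

0.227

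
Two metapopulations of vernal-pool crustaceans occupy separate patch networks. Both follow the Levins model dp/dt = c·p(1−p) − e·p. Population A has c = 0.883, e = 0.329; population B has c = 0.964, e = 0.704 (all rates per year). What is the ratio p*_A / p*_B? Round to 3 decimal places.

A: p*_A = 1 − 0.329/0.883 = 0.6274.
B: p*_B = 1 − 0.704/0.964 = 0.2697.
p*_A / p*_B = 0.6274/0.2697 = 2.3262.

2.326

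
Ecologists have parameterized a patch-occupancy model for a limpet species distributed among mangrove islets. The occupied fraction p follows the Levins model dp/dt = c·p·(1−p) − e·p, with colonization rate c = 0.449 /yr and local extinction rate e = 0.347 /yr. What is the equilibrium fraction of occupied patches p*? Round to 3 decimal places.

Setting dp/dt = 0 and dividing through by p* gives c·(1−p*) = e.
So p* = 1 − e/c = 1 − 0.347/0.449 = 1 − 0.7728 = 0.2272.

0.227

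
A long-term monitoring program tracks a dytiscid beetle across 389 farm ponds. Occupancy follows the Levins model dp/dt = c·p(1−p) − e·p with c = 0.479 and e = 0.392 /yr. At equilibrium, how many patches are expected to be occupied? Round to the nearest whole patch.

71

p* = 1 − e/c = 1 − 0.392/0.479 = 0.1816.
Expected occupied patches = N × p* = 389 × 0.1816 = 70.65 ≈ 71.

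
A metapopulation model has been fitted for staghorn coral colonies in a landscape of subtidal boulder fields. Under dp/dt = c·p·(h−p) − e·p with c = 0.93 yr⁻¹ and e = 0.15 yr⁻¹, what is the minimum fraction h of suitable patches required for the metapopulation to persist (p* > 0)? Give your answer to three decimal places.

0.161

p* = h − e/c is positive only when h > e/c.
h_min = e/c = 0.15/0.93 = 0.1613.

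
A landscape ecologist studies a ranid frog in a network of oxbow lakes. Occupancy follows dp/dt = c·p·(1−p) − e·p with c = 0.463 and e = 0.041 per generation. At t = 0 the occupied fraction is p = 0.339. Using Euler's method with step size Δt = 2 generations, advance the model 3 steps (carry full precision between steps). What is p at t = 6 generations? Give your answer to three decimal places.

Update rule: p ← p + [c·p·(1−p) − e·p]·Δt with Δt = 2.
  1  |  dp/dt·Δt = +0.179699  |  p_1 = 0.518699
  2  |  dp/dt·Δt = +0.188643  |  p_2 = 0.707342
  3  |  dp/dt·Δt = +0.133689  |  p_3 = 0.841031

0.841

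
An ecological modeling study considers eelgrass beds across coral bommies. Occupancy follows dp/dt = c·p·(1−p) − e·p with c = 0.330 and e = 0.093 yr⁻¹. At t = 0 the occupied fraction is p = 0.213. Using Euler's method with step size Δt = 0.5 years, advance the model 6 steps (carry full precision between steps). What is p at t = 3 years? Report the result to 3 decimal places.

0.330

Update rule: p ← p + [c·p·(1−p) − e·p]·Δt with Δt = 0.5.
p: 0.21300 → 0.23075  (Δp = +0.01775)
p: 0.23075 → 0.24931  (Δp = +0.01856)
p: 0.24931 → 0.26860  (Δp = +0.01929)
p: 0.26860 → 0.28853  (Δp = +0.01993)
p: 0.28853 → 0.30898  (Δp = +0.02045)
p: 0.30898 → 0.32984  (Δp = +0.02086)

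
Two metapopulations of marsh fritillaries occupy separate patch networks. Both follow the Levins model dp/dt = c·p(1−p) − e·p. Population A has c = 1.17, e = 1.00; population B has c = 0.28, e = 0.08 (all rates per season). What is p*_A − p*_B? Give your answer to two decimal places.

-0.57

A: p*_A = 1 − 1.00/1.17 = 0.1453.
B: p*_B = 1 − 0.08/0.28 = 0.7143.
p*_A − p*_B = 0.1453 − 0.7143 = -0.5690.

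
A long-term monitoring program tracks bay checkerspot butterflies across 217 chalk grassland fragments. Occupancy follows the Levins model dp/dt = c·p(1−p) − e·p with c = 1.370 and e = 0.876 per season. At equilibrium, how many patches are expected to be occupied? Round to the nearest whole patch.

p* = 1 − e/c = 1 − 0.876/1.370 = 0.3606.
Expected occupied patches = N × p* = 217 × 0.3606 = 78.25 ≈ 78.

78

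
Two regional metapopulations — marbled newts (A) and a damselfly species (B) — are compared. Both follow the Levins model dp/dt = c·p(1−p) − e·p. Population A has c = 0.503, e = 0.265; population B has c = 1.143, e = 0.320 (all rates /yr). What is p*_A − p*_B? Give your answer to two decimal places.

A: p*_A = 1 − 0.265/0.503 = 0.4732.
B: p*_B = 1 − 0.320/1.143 = 0.7200.
p*_A − p*_B = 0.4732 − 0.7200 = -0.2469.

-0.25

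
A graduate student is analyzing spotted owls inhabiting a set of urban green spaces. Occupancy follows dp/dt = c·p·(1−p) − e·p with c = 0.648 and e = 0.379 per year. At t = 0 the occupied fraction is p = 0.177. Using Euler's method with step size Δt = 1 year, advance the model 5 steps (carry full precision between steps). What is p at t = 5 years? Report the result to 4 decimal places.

Update rule: p ← p + [c·p·(1−p) − e·p]·Δt with Δt = 1.
p: 0.17700 → 0.20431  (Δp = +0.02731)
p: 0.20431 → 0.23222  (Δp = +0.02791)
p: 0.23222 → 0.25975  (Δp = +0.02752)
p: 0.25975 → 0.28590  (Δp = +0.02615)
p: 0.28590 → 0.30984  (Δp = +0.02394)

0.3098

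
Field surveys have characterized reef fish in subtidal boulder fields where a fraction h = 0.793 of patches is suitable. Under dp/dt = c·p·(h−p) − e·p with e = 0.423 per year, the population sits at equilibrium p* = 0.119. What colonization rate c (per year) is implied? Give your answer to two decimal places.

At equilibrium c(h−p*) = e, so c = e/(h−p*).
c = 0.423/(0.793 − 0.119) = 0.423/0.6740 = 0.6276.

0.63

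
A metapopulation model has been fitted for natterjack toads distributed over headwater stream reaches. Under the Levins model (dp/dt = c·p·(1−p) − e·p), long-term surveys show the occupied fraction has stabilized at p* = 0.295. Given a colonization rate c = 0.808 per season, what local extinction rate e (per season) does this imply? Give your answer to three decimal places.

At equilibrium c(1−p*) = e.
e = 0.808 × (1 − 0.295) = 0.808 × 0.7050 = 0.5696.

0.570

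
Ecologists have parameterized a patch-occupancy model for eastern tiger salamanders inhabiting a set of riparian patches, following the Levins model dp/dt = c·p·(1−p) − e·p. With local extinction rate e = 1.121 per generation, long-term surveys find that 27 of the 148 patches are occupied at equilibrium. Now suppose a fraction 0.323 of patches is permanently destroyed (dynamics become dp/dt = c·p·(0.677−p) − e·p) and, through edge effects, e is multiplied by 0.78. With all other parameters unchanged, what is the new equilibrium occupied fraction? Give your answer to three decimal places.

Observed p* = 27/148 = 0.18243.
Balance c(1−p*) = e gives c = e/(1 − 0.18243) = 1.121/0.81757 = 1.37114.
New p* = 0.677 − e/c = 0.677 − 0.87438/1.37114 = 0.03930.

0.039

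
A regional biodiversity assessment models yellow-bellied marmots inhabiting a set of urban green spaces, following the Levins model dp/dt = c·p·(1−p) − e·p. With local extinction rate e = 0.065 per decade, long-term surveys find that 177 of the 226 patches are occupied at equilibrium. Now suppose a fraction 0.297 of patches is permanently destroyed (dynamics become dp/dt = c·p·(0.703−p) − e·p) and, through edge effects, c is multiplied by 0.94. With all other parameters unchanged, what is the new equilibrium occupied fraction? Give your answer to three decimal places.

Observed p* = 177/226 = 0.78319.
Balance c(1−p*) = e gives c = e/(1 − 0.78319) = 0.065/0.21681 = 0.29980.
New p* = 0.703 − e/c = 0.703 − 0.06500/0.28181 = 0.47235.

0.472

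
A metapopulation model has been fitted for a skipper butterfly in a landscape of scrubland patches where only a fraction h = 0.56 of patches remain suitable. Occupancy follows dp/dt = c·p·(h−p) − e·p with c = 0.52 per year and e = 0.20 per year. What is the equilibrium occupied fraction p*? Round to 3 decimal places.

0.175

Setting dp/dt = 0 and dividing by p* gives c·(h−p*) = e.
So p* = h − e/c = 0.56 − 0.20/0.52 = 0.56 − 0.3846 = 0.1754.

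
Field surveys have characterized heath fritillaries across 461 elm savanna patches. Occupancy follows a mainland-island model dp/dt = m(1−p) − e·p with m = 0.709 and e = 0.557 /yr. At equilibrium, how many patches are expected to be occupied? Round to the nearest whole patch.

p* = m/(m+e) = 0.709/1.2660 = 0.5600.
Expected occupied patches = N × p* = 461 × 0.5600 = 258.17 ≈ 258.

258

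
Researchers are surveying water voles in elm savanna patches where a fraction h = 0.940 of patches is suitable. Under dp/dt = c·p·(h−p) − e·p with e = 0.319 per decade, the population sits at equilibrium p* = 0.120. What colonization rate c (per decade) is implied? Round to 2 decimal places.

0.39

At equilibrium c(h−p*) = e, so c = e/(h−p*).
c = 0.319/(0.940 − 0.120) = 0.319/0.8200 = 0.3890.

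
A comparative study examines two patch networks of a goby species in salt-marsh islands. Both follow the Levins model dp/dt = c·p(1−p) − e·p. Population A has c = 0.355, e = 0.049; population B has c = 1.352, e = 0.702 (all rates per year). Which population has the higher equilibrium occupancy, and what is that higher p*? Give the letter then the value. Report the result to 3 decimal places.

A: p*_A = 1 − 0.049/0.355 = 0.8620.
B: p*_B = 1 − 0.702/1.352 = 0.4808.
A is higher at 0.8620.

A, 0.862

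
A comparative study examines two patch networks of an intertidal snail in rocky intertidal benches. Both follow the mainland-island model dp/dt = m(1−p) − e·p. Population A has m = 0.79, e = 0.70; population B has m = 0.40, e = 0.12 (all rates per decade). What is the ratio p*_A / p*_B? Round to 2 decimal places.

A: p*_A = m/(m+e) = 0.79/1.4900 = 0.5302.
B: p*_B = 0.40/0.5200 = 0.7692.
p*_A / p*_B = 0.5302/0.7692 = 0.6893.

0.69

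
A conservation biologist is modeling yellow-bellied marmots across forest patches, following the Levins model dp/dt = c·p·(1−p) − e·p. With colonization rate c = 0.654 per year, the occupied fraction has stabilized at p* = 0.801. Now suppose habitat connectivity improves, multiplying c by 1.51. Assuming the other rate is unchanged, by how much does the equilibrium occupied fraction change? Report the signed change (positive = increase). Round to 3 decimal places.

0.067

Balance c(1−p*) = e gives e = 0.654×(1 − 0.80100) = 0.13015.
New p* = 1 − e/c = 1 − 0.13015/0.98754 = 0.86821.
Δp* = 0.86821 − 0.80100 = +0.06721.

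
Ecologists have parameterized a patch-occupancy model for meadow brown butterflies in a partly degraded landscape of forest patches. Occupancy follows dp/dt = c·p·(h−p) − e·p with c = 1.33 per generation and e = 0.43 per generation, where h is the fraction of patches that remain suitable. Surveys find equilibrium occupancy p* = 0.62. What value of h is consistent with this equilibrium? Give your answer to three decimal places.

0.943

At equilibrium c(h−p*) = e, so h = p* + e/c.
h = 0.62 + 0.43/1.33 = 0.62 + 0.3233 = 0.9433.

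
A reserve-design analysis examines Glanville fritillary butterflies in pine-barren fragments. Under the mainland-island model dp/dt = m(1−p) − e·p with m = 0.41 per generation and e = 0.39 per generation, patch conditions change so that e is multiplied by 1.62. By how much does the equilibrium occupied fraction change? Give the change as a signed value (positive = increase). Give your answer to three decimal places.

Before: p* = 0.41/(0.41+0.39) = 0.5125.
After: m = 0.41, e = 0.6318; p* = 0.41/1.0418 = 0.3935.
Δp* = 0.3935 − 0.5125 = -0.1190.

-0.119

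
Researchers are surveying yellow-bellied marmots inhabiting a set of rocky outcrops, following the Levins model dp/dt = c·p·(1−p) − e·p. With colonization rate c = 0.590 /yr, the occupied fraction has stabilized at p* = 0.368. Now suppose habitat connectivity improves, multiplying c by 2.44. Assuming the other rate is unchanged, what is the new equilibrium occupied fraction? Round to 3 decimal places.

Balance c(1−p*) = e gives e = 0.590×(1 − 0.36800) = 0.37288.
New p* = 1 − e/c = 1 − 0.37288/1.43960 = 0.74098.

0.741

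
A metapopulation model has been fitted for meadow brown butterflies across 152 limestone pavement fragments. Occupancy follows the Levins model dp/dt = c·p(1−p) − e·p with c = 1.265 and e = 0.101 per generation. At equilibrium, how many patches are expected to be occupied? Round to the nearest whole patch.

p* = 1 − e/c = 1 − 0.101/1.265 = 0.9202.
Expected occupied patches = N × p* = 152 × 0.9202 = 139.86 ≈ 140.

140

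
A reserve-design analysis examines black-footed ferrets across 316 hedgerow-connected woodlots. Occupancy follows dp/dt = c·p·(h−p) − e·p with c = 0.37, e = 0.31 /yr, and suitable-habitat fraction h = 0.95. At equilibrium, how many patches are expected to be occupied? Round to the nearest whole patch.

35

p* = h − e/c = 0.95 − 0.8378 = 0.1122.
Expected occupied patches = N × p* = 316 × 0.1122 = 35.44 ≈ 35.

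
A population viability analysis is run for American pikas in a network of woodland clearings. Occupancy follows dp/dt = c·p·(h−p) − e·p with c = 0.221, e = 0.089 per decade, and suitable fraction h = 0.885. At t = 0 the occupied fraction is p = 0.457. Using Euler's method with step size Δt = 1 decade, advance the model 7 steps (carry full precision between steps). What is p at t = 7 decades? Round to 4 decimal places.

0.4704

Update rule: p ← p + [c·p·(h−p) − e·p]·Δt with Δt = 1.
  1  |  dp/dt·Δt = +0.002554  |  p_1 = 0.459554
  2  |  dp/dt·Δt = +0.002309  |  p_2 = 0.461862
  3  |  dp/dt·Δt = +0.002085  |  p_3 = 0.463947
  4  |  dp/dt·Δt = +0.001880  |  p_4 = 0.465827
  5  |  dp/dt·Δt = +0.001694  |  p_5 = 0.467521
  6  |  dp/dt·Δt = +0.001525  |  p_6 = 0.469047
  7  |  dp/dt·Δt = +0.001372  |  p_7 = 0.470419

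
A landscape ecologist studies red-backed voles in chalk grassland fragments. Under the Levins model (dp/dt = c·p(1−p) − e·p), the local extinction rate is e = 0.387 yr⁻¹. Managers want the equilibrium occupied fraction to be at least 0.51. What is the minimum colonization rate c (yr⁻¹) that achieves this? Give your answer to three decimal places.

p* = 1 − e/c ≥ 0.51 requires e/c ≤ 0.4900, i.e. c ≥ e/0.4900.
c_min = 0.387/0.4900 = 0.7898.

0.790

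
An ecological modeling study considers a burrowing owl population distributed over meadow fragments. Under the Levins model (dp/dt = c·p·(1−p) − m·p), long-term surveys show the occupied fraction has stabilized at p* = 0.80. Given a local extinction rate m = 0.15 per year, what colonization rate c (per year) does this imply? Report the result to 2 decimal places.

0.75

At equilibrium c(1−p*) = m, so c = m/(1−p*).
c = 0.15/(1 − 0.80) = 0.15/0.2000 = 0.7500.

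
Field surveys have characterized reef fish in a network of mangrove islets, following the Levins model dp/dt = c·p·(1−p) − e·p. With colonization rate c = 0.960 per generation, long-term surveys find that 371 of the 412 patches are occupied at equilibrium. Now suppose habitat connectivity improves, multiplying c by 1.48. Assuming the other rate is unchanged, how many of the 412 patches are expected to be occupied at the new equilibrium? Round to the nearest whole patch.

384

Observed p* = 371/412 = 0.90049.
Balance c(1−p*) = e gives e = 0.960×(1 − 0.90049) = 0.09553.
New p* = 1 − e/c = 1 − 0.09553/1.42080 = 0.93276.
Expected occupied = 412 × 0.93276 = 384.30 ≈ 384.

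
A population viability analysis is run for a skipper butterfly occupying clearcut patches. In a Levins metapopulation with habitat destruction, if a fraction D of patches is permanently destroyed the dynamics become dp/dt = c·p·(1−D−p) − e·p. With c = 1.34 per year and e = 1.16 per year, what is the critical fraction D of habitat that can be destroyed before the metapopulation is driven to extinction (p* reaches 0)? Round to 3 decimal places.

0.134

The nontrivial equilibrium is p* = (1−D) − e/c; extinction occurs when this hits zero.
So D_crit = 1 − e/c = 1 − 1.16/1.34 = 1 − 0.8657 = 0.1343.
Note this equals the original equilibrium occupancy — the Levins extinction-debt result.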